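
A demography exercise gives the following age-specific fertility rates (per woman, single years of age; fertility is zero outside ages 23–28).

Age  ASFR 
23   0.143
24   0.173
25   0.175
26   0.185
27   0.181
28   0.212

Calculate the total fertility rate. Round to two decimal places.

1.07

Sum of ASFRs = 0.143 + 0.173 + 0.175 + 0.185 + 0.181 + 0.212 = 1.069
TFR = 1.069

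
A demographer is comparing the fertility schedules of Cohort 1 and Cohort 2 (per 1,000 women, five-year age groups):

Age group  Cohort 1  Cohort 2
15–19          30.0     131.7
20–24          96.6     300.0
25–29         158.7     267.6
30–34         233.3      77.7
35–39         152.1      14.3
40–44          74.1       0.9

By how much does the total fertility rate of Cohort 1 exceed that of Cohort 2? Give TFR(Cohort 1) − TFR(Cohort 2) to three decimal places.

Cohort 1:
  Sum of ASFRs = 30.0 + 96.6 + 158.7 + 233.3 + 152.1 + 74.1 = 744.8
  TFR = 5 × 744.8 / 1000 = 3.724
Cohort 2:
  Sum of ASFRs = 131.7 + 300.0 + 267.6 + 77.7 + 14.3 + 0.9 = 792.2
  TFR = 5 × 792.2 / 1000 = 3.961
Difference = 3.724 − 3.961 = -0.237

-0.237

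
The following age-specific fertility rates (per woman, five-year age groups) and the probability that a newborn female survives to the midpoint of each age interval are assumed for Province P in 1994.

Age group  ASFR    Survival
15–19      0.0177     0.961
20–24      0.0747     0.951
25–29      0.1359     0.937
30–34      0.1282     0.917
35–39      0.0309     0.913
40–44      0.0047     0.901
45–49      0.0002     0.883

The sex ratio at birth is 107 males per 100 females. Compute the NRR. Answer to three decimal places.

0.883

Proportion female at birth = 100 / (100 + 107) = 0.48309.
Weighting each age-specific rate by interval width and survival:
  15–19: 5 × 0.0177 × 0.961 = 0.08505
  20–24: 5 × 0.0747 × 0.951 = 0.35520
  25–29: 5 × 0.1359 × 0.937 = 0.63669
  30–34: 5 × 0.1282 × 0.917 = 0.58780
  35–39: 5 × 0.0309 × 0.913 = 0.14106
  40–44: 5 × 0.0047 × 0.901 = 0.02117
  45–49: 5 × 0.0002 × 0.883 = 0.00088
Sum = 1.82785
NRR = 0.48309 × 1.82785 = 0.88302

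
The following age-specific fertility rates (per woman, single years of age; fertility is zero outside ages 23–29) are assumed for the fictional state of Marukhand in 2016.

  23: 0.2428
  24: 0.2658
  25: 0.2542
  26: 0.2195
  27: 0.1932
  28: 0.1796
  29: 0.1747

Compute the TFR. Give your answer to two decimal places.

Sum of ASFRs = 0.2428 + 0.2658 + 0.2542 + 0.2195 + 0.1932 + 0.1796 + 0.1747 = 1.5298
TFR = 1.5298

1.53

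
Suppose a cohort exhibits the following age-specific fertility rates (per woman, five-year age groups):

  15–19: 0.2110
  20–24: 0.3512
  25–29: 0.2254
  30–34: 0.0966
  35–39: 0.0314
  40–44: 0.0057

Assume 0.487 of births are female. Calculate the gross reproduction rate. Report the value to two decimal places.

Proportion female at birth = 0.487.
Sum of ASFRs = 0.2110 + 0.3512 + 0.2254 + 0.0966 + 0.0314 + 0.0057 = 0.9213
TFR = 5 × 0.9213 = 4.6065
GRR = 0.487 × 4.6065 = 2.24337

2.24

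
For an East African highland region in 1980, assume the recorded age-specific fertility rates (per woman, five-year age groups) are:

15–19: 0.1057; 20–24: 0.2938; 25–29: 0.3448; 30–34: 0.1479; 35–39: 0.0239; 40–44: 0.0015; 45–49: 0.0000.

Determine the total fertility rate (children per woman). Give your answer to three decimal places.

4.588

Sum of ASFRs = 0.1057 + 0.2938 + 0.3448 + 0.1479 + 0.0239 + 0.0015 + 0.0000 = 0.9176
TFR = 5 × 0.9176 = 4.588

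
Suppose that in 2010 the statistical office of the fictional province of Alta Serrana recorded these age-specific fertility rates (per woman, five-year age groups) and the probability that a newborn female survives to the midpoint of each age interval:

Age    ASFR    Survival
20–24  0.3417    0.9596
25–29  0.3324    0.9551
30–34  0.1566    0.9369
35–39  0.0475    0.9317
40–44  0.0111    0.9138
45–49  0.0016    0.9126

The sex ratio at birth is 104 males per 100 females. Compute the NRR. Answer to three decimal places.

Proportion female at birth = 100 / (100 + 104) = 0.49020.
Each age group contributes 5 × ASFR × survival:
  20–24: 5 × 0.3417 × 0.9596 = 1.63948
  25–29: 5 × 0.3324 × 0.9551 = 1.58738
  30–34: 5 × 0.1566 × 0.9369 = 0.73359
  35–39: 5 × 0.0475 × 0.9317 = 0.22128
  40–44: 5 × 0.0111 × 0.9138 = 0.05072
  45–49: 5 × 0.0016 × 0.9126 = 0.00730
Sum = 4.23975
NRR = 0.49020 × 4.23975 = 2.07833
An NRR exceeding 1 indicates intrinsic growth under these rates.

2.078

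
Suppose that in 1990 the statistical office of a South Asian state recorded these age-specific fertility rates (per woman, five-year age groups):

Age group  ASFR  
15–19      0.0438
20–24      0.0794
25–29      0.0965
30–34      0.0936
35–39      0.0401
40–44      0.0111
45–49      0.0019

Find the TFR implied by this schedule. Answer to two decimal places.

1.83

Sum of ASFRs = 0.0438 + 0.0794 + 0.0965 + 0.0936 + 0.0401 + 0.0111 + 0.0019 = 0.3664
TFR = 5 × 0.3664 = 1.832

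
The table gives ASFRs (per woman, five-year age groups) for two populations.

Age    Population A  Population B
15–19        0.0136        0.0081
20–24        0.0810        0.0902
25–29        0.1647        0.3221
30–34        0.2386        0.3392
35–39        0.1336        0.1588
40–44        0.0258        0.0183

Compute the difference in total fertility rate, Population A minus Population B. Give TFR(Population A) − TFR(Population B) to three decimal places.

-1.397

Population A:
  Sum of ASFRs = 0.0136 + 0.0810 + 0.1647 + 0.2386 + 0.1336 + 0.0258 = 0.6573
  TFR = 5 × 0.6573 = 3.2865
Population B:
  Sum of ASFRs = 0.0081 + 0.0902 + 0.3221 + 0.3392 + 0.1588 + 0.0183 = 0.9367
  TFR = 5 × 0.9367 = 4.6835
Difference = 3.2865 − 4.6835 = -1.397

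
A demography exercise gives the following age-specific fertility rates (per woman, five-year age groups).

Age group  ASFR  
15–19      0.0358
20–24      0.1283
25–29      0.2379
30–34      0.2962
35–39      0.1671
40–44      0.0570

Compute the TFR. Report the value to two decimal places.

4.61

Sum of ASFRs = 0.0358 + 0.1283 + 0.2379 + 0.2962 + 0.1671 + 0.0570 = 0.9223
TFR = 5 × 0.9223 = 4.6115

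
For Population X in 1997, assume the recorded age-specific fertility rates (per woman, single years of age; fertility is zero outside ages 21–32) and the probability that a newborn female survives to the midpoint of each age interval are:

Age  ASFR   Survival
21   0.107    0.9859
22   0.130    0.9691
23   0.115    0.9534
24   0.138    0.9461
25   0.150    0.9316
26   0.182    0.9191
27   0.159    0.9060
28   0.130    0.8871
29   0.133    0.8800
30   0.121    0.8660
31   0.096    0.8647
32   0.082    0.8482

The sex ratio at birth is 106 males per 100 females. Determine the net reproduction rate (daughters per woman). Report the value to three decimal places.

0.686

Proportion female at birth = 100 / (100 + 106) = 0.48544.
Each age group contributes 1 × ASFR × survival:
  21: 1 × 0.107 × 0.9859 = 0.10549
  22: 1 × 0.130 × 0.9691 = 0.12598
  23: 1 × 0.115 × 0.9534 = 0.10964
  24: 1 × 0.138 × 0.9461 = 0.13056
  25: 1 × 0.150 × 0.9316 = 0.13974
  26: 1 × 0.182 × 0.9191 = 0.16728
  27: 1 × 0.159 × 0.9060 = 0.14405
  28: 1 × 0.130 × 0.8871 = 0.11532
  29: 1 × 0.133 × 0.8800 = 0.11704
  30: 1 × 0.121 × 0.8660 = 0.10479
  31: 1 × 0.096 × 0.8647 = 0.08301
  32: 1 × 0.082 × 0.8482 = 0.06955
Sum = 1.41245
NRR = 0.48544 × 1.41245 = 0.68566
NRR < 1, so the cohort does not fully replace itself.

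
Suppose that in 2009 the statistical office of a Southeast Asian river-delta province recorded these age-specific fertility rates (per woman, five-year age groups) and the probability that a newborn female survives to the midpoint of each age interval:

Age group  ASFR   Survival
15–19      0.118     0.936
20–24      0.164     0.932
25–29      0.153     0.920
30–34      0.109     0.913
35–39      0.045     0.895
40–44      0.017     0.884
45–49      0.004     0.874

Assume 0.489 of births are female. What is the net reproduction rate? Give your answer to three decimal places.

1.375

Proportion female at birth = 0.489.
Per-age-group product (5 × ASFR × survival probability):
  15–19: 5 × 0.118 × 0.936 = 0.55224
  20–24: 5 × 0.164 × 0.932 = 0.76424
  25–29: 5 × 0.153 × 0.920 = 0.70380
  30–34: 5 × 0.109 × 0.913 = 0.49759
  35–39: 5 × 0.045 × 0.895 = 0.20138
  40–44: 5 × 0.017 × 0.884 = 0.07514
  45–49: 5 × 0.004 × 0.874 = 0.01748
Sum = 2.81187
NRR = 0.489 × 2.81187 = 1.37500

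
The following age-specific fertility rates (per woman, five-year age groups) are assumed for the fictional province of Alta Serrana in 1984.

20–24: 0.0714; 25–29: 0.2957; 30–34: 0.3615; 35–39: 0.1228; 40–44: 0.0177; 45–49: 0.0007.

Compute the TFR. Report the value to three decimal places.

4.349

Sum of ASFRs = 0.0714 + 0.2957 + 0.3615 + 0.1228 + 0.0177 + 0.0007 = 0.8698
TFR = 5 × 0.8698 = 4.349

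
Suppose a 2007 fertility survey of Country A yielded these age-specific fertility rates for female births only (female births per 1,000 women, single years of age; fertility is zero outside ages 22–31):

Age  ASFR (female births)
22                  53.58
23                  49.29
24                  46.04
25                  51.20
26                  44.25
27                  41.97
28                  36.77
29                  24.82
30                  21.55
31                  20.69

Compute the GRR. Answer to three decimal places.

0.390

Sum of female ASFRs = 53.58 + 49.29 + 46.04 + 51.20 + 44.25 + 41.97 + 36.77 + 24.82 + 21.55 + 20.69 = 390.16
GRR = 390.16 / 1000 = 0.39016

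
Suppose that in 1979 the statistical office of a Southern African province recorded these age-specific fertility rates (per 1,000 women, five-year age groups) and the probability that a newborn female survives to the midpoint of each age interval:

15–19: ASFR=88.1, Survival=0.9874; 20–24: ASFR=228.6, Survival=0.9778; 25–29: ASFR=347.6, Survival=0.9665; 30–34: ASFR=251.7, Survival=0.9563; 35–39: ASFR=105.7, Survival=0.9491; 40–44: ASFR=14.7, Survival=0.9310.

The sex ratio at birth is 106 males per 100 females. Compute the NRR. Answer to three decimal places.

Proportion female at birth = 100 / (100 + 106) = 0.48544.
Per-age-group product (5 × ASFR × survival probability):
  15–19: 5 × 88.1/1000 × 0.9874 = 0.43495
  20–24: 5 × 228.6/1000 × 0.9778 = 1.11763
  25–29: 5 × 347.6/1000 × 0.9665 = 1.67978
  30–34: 5 × 251.7/1000 × 0.9563 = 1.20350
  35–39: 5 × 105.7/1000 × 0.9491 = 0.50160
  40–44: 5 × 14.7/1000 × 0.9310 = 0.06843
Sum = 5.00589
NRR = 0.48544 × 5.00589 = 2.43006
An NRR exceeding 1 indicates intrinsic growth under these rates.

2.430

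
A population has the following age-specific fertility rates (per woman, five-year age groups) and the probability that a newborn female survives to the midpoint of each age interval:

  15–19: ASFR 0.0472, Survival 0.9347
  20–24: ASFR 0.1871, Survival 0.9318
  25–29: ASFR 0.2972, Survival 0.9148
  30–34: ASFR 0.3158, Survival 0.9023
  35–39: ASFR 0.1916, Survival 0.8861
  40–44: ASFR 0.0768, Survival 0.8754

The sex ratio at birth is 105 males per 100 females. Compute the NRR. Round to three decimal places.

2.469

Proportion female at birth = 100 / (100 + 105) = 0.48780.
Per-age-group product (5 × ASFR × survival probability):
  15–19: 5 × 0.0472 × 0.9347 = 0.22059
  20–24: 5 × 0.1871 × 0.9318 = 0.87170
  25–29: 5 × 0.2972 × 0.9148 = 1.35939
  30–34: 5 × 0.3158 × 0.9023 = 1.42473
  35–39: 5 × 0.1916 × 0.8861 = 0.84888
  40–44: 5 × 0.0768 × 0.8754 = 0.33615
Sum = 5.06144
NRR = 0.48780 × 5.06144 = 2.46897
An NRR exceeding 1 indicates intrinsic growth under these rates.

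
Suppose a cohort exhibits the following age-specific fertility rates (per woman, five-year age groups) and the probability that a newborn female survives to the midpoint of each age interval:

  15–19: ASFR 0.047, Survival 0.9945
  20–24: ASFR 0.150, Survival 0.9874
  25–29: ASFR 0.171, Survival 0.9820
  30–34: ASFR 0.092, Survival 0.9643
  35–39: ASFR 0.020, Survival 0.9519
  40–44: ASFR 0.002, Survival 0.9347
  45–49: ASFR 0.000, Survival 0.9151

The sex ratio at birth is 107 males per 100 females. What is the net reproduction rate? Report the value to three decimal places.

Proportion female at birth = 100 / (100 + 107) = 0.48309.
Per-age-group product (5 × ASFR × survival probability):
  15–19: 5 × 0.047 × 0.9945 = 0.23371
  20–24: 5 × 0.150 × 0.9874 = 0.74055
  25–29: 5 × 0.171 × 0.9820 = 0.83961
  30–34: 5 × 0.092 × 0.9643 = 0.44358
  35–39: 5 × 0.020 × 0.9519 = 0.09519
  40–44: 5 × 0.002 × 0.9347 = 0.00935
  45–49: 5 × 0.000 × 0.9151 = 0.00000
Sum = 2.36199
NRR = 0.48309 × 2.36199 = 1.14105

1.141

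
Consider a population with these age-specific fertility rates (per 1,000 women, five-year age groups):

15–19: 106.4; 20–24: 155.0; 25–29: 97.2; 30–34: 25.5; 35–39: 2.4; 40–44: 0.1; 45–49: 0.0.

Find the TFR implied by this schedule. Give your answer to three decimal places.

1.933

Sum of ASFRs = 106.4 + 155.0 + 97.2 + 25.5 + 2.4 + 0.1 + 0.0 = 386.6
TFR = 5 × 386.6 / 1000 = 1.933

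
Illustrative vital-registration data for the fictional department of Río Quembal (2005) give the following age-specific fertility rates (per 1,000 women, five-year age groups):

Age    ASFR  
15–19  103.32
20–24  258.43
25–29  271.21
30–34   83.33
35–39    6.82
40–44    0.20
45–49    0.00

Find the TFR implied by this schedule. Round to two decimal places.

3.62

Sum of ASFRs = 103.32 + 258.43 + 271.21 + 83.33 + 6.82 + 0.20 + 0.00 = 723.31
TFR = 5 × 723.31 / 1000 = 3.61655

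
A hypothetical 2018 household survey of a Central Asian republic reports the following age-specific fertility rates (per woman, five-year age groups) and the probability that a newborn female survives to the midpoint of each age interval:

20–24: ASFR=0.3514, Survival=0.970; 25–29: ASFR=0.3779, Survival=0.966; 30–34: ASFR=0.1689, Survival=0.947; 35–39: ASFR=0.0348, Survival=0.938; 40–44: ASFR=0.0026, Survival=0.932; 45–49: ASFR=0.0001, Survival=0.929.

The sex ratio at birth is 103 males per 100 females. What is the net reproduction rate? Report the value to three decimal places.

Proportion female at birth = 100 / (100 + 103) = 0.49261.
Each age group contributes 5 × ASFR × survival:
  20–24: 5 × 0.3514 × 0.970 = 1.70429
  25–29: 5 × 0.3779 × 0.966 = 1.82526
  30–34: 5 × 0.1689 × 0.947 = 0.79974
  35–39: 5 × 0.0348 × 0.938 = 0.16321
  40–44: 5 × 0.0026 × 0.932 = 0.01212
  45–49: 5 × 0.0001 × 0.929 = 0.00046
Sum = 4.50508
NRR = 0.49261 × 4.50508 = 2.21925

2.219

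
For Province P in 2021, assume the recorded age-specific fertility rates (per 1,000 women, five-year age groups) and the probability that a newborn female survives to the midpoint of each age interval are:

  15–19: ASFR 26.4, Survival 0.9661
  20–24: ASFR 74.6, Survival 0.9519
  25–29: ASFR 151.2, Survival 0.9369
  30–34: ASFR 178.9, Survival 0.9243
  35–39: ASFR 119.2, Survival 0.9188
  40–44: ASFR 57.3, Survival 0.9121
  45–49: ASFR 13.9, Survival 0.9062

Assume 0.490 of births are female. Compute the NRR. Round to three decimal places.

Proportion female at birth = 0.490.
Each age group contributes 5 × ASFR × survival:
  15–19: 5 × 26.4/1000 × 0.9661 = 0.12753
  20–24: 5 × 74.6/1000 × 0.9519 = 0.35506
  25–29: 5 × 151.2/1000 × 0.9369 = 0.70830
  30–34: 5 × 178.9/1000 × 0.9243 = 0.82679
  35–39: 5 × 119.2/1000 × 0.9188 = 0.54760
  40–44: 5 × 57.3/1000 × 0.9121 = 0.26132
  45–49: 5 × 13.9/1000 × 0.9062 = 0.06298
Sum = 2.88958
NRR = 0.490 × 2.88958 = 1.41589

1.416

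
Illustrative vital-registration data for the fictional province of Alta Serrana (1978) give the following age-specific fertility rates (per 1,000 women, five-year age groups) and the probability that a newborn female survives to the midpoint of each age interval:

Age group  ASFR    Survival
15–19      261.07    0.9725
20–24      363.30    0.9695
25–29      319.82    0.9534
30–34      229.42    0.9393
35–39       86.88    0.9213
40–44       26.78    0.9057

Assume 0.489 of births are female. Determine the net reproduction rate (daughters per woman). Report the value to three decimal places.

3.009

Proportion female at birth = 0.489.
Per-age-group product (5 × ASFR × survival probability):
  15–19: 5 × 261.07/1000 × 0.9725 = 1.26945
  20–24: 5 × 363.30/1000 × 0.9695 = 1.76110
  25–29: 5 × 319.82/1000 × 0.9534 = 1.52458
  30–34: 5 × 229.42/1000 × 0.9393 = 1.07747
  35–39: 5 × 86.88/1000 × 0.9213 = 0.40021
  40–44: 5 × 26.78/1000 × 0.9057 = 0.12127
Sum = 6.15408
NRR = 0.489 × 6.15408 = 3.00935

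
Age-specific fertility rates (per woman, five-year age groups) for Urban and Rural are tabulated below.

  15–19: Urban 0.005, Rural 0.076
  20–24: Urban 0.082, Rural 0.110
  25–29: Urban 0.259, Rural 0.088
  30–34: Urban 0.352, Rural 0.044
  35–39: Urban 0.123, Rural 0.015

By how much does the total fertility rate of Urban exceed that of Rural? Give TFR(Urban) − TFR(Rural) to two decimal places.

Urban:
  Sum of ASFRs = 0.005 + 0.082 + 0.259 + 0.352 + 0.123 = 0.821
  TFR = 5 × 0.821 = 4.105
Rural:
  Sum of ASFRs = 0.076 + 0.110 + 0.088 + 0.044 + 0.015 = 0.333
  TFR = 5 × 0.333 = 1.665
Difference = 4.105 − 1.665 = 2.44

2.44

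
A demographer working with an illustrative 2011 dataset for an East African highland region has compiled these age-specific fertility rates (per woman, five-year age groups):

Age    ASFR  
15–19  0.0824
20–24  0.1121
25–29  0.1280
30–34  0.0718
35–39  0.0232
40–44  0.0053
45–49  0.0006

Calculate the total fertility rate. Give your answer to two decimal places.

Sum of ASFRs = 0.0824 + 0.1121 + 0.1280 + 0.0718 + 0.0232 + 0.0053 + 0.0006 = 0.4234
TFR = 5 × 0.4234 = 2.117

2.12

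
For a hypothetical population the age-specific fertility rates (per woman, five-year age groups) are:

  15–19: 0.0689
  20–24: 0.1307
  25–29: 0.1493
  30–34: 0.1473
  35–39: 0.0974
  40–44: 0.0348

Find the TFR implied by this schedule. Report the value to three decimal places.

3.142

Sum of ASFRs = 0.0689 + 0.1307 + 0.1493 + 0.1473 + 0.0974 + 0.0348 = 0.6284
TFR = 5 × 0.6284 = 3.142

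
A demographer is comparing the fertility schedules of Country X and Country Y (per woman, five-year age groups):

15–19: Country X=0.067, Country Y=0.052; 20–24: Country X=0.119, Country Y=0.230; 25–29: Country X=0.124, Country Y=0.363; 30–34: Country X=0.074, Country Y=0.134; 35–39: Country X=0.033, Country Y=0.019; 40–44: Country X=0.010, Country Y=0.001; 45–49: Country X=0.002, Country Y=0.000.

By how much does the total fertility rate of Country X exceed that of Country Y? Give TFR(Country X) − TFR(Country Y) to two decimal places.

-1.85

Country X:
  Sum of ASFRs = 0.067 + 0.119 + 0.124 + 0.074 + 0.033 + 0.010 + 0.002 = 0.429
  TFR = 5 × 0.429 = 2.145
Country Y:
  Sum of ASFRs = 0.052 + 0.230 + 0.363 + 0.134 + 0.019 + 0.001 + 0.000 = 0.799
  TFR = 5 × 0.799 = 3.995
Difference = 2.145 − 3.995 = -1.85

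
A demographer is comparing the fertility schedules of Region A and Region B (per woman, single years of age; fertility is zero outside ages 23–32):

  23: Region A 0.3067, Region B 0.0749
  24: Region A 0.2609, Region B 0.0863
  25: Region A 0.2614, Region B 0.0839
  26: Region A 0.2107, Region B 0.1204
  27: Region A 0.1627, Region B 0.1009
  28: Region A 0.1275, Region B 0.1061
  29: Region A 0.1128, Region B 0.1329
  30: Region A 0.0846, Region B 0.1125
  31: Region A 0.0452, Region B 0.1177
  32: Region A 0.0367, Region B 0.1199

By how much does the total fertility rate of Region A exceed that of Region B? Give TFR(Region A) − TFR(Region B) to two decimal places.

Region A:
  Sum of ASFRs = 0.3067 + 0.2609 + 0.2614 + 0.2107 + 0.1627 + 0.1275 + 0.1128 + 0.0846 + 0.0452 + 0.0367 = 1.6092
  TFR = 1.6092
Region B:
  Sum of ASFRs = 0.0749 + 0.0863 + 0.0839 + 0.1204 + 0.1009 + 0.1061 + 0.1329 + 0.1125 + 0.1177 + 0.1199 = 1.0555
  TFR = 1.0555
Difference = 1.6092 − 1.0555 = 0.5537

0.55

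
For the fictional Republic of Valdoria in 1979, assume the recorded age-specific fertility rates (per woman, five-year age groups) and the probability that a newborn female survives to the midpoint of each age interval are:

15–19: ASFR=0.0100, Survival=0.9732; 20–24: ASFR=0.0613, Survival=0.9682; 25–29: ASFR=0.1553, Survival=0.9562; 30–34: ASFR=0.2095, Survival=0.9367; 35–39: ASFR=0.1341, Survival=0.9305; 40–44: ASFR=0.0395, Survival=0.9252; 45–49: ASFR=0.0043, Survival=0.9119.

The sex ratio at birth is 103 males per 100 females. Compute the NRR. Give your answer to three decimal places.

Proportion female at birth = 100 / (100 + 103) = 0.49261.
Per-age-group product (5 × ASFR × survival probability):
  15–19: 5 × 0.0100 × 0.9732 = 0.04866
  20–24: 5 × 0.0613 × 0.9682 = 0.29675
  25–29: 5 × 0.1553 × 0.9562 = 0.74249
  30–34: 5 × 0.2095 × 0.9367 = 0.98119
  35–39: 5 × 0.1341 × 0.9305 = 0.62390
  40–44: 5 × 0.0395 × 0.9252 = 0.18273
  45–49: 5 × 0.0043 × 0.9119 = 0.01961
Sum = 2.89533
NRR = 0.49261 × 2.89533 = 1.42627
With NRR above 1 the population is above replacement fertility.

1.426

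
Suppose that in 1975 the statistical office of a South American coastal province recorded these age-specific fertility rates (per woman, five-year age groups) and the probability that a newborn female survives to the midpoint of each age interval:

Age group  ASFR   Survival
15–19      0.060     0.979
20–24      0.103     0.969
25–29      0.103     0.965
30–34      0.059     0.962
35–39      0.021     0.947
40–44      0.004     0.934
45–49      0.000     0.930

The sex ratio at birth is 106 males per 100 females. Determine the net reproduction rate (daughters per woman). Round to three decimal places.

Proportion female at birth = 100 / (100 + 106) = 0.48544.
Each age group contributes 5 × ASFR × survival:
  15–19: 5 × 0.060 × 0.979 = 0.29370
  20–24: 5 × 0.103 × 0.969 = 0.49904
  25–29: 5 × 0.103 × 0.965 = 0.49698
  30–34: 5 × 0.059 × 0.962 = 0.28379
  35–39: 5 × 0.021 × 0.947 = 0.09944
  40–44: 5 × 0.004 × 0.934 = 0.01868
  45–49: 5 × 0.000 × 0.930 = 0.00000
Sum = 1.69163
NRR = 0.48544 × 1.69163 = 0.82118

0.821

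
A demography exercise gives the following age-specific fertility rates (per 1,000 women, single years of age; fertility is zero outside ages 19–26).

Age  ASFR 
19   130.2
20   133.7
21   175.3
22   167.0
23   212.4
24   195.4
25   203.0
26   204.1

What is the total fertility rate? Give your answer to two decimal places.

1.42

Sum of ASFRs = 130.2 + 133.7 + 175.3 + 167.0 + 212.4 + 195.4 + 203.0 + 204.1 = 1421.1
TFR = 1421.1 / 1000 = 1.4211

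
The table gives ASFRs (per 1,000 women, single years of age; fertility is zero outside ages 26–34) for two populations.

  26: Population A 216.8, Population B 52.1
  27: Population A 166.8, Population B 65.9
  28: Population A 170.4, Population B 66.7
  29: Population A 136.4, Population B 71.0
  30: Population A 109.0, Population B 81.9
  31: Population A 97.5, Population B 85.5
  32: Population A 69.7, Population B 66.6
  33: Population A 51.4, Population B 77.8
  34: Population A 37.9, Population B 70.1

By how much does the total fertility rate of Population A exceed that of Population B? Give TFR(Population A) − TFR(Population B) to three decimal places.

0.418

Population A:
  Sum of ASFRs = 216.8 + 166.8 + 170.4 + 136.4 + 109.0 + 97.5 + 69.7 + 51.4 + 37.9 = 1055.9
  TFR = 1055.9 / 1000 = 1.0559
Population B:
  Sum of ASFRs = 52.1 + 65.9 + 66.7 + 71.0 + 81.9 + 85.5 + 66.6 + 77.8 + 70.1 = 637.6
  TFR = 637.6 / 1000 = 0.6376
Difference = 1.0559 − 0.6376 = 0.4183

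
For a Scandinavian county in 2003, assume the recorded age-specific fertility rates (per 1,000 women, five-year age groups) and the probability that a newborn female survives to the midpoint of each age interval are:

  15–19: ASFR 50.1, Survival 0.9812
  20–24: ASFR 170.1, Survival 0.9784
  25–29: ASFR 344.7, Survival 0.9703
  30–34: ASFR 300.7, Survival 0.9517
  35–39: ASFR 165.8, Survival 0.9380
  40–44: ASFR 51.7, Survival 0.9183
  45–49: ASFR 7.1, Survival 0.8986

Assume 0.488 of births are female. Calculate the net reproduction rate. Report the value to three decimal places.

2.551

Proportion female at birth = 0.488.
Per-age-group product (5 × ASFR × survival probability):
  15–19: 5 × 50.1/1000 × 0.9812 = 0.24579
  20–24: 5 × 170.1/1000 × 0.9784 = 0.83213
  25–29: 5 × 344.7/1000 × 0.9703 = 1.67231
  30–34: 5 × 300.7/1000 × 0.9517 = 1.43088
  35–39: 5 × 165.8/1000 × 0.9380 = 0.77760
  40–44: 5 × 51.7/1000 × 0.9183 = 0.23738
  45–49: 5 × 7.1/1000 × 0.8986 = 0.03190
Sum = 5.22799
NRR = 0.488 × 5.22799 = 2.55126
An NRR exceeding 1 indicates intrinsic growth under these rates.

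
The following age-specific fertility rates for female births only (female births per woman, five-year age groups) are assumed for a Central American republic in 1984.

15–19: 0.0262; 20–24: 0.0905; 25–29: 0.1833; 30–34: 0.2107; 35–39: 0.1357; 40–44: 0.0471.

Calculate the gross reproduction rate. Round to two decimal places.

Sum of female ASFRs = 0.0262 + 0.0905 + 0.1833 + 0.2107 + 0.1357 + 0.0471 = 0.6935
GRR = 5 × 0.6935 = 3.4675

3.47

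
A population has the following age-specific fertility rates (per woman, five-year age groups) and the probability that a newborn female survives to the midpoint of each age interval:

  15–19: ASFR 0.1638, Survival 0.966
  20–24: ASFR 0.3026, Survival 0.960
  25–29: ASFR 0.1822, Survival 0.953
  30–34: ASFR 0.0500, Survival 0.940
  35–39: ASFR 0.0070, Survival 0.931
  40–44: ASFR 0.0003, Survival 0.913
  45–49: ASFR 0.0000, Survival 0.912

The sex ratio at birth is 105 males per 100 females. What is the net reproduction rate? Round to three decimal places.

Proportion female at birth = 100 / (100 + 105) = 0.48780.
Survival-weighted fertility by age (5·fₓ·Sₓ):
  15–19: 5 × 0.1638 × 0.966 = 0.79115
  20–24: 5 × 0.3026 × 0.960 = 1.45248
  25–29: 5 × 0.1822 × 0.953 = 0.86818
  30–34: 5 × 0.0500 × 0.940 = 0.23500
  35–39: 5 × 0.0070 × 0.931 = 0.03259
  40–44: 5 × 0.0003 × 0.913 = 0.00137
  45–49: 5 × 0.0000 × 0.912 = 0.00000
Sum = 3.38077
NRR = 0.48780 × 3.38077 = 1.64914
NRR > 1, so each generation more than replaces itself.

1.649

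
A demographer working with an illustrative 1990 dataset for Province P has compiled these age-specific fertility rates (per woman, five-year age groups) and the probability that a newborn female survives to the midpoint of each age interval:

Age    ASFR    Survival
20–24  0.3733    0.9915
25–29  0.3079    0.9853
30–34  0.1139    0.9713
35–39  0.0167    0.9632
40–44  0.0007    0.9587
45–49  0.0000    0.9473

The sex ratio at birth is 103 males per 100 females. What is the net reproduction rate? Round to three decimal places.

Proportion female at birth = 100 / (100 + 103) = 0.49261.
Weighting each age-specific rate by interval width and survival:
  20–24: 5 × 0.3733 × 0.9915 = 1.85063
  25–29: 5 × 0.3079 × 0.9853 = 1.51687
  30–34: 5 × 0.1139 × 0.9713 = 0.55316
  35–39: 5 × 0.0167 × 0.9632 = 0.08043
  40–44: 5 × 0.0007 × 0.9587 = 0.00336
  45–49: 5 × 0.0000 × 0.9473 = 0.00000
Sum = 4.00445
NRR = 0.49261 × 4.00445 = 1.97263

1.973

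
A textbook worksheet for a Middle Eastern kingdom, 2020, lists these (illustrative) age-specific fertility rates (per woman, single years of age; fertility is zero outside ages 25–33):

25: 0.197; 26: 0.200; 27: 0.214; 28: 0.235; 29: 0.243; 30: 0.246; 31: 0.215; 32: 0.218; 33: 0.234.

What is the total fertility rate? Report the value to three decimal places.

2.002

Sum of ASFRs = 0.197 + 0.200 + 0.214 + 0.235 + 0.243 + 0.246 + 0.215 + 0.218 + 0.234 = 2.002
TFR = 2.002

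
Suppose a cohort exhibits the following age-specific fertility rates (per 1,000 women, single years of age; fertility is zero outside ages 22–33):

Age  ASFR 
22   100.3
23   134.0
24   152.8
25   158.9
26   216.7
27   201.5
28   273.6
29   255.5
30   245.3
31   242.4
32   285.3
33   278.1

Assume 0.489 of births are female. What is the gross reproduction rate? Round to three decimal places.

Proportion female at birth = 0.489.
Sum of ASFRs = 100.3 + 134.0 + 152.8 + 158.9 + 216.7 + 201.5 + 273.6 + 255.5 + 245.3 + 242.4 + 285.3 + 278.1 = 2544.4
TFR = 2544.4 / 1000 = 2.5444
GRR = 0.489 × 2.5444 = 1.24421

1.244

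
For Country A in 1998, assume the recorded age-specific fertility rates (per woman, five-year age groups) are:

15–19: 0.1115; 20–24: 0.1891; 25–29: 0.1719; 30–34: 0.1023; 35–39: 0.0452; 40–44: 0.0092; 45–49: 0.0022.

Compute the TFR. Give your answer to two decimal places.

Sum of ASFRs = 0.1115 + 0.1891 + 0.1719 + 0.1023 + 0.0452 + 0.0092 + 0.0022 = 0.6314
TFR = 5 × 0.6314 = 3.157

3.16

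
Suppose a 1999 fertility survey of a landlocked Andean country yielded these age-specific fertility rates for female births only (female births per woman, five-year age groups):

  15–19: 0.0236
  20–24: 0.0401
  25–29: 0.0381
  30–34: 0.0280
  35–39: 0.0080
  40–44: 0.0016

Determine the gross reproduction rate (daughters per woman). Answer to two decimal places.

Sum of female ASFRs = 0.0236 + 0.0401 + 0.0381 + 0.0280 + 0.0080 + 0.0016 = 0.1394
GRR = 5 × 0.1394 = 0.697

0.70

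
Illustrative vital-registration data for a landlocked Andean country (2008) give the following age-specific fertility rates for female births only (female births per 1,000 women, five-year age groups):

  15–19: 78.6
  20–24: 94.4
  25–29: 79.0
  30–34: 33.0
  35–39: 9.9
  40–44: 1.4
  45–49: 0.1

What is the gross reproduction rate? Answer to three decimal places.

Sum of female ASFRs = 78.6 + 94.4 + 79.0 + 33.0 + 9.9 + 1.4 + 0.1 = 296.4
GRR = 5 × 296.4 / 1000 = 1.482

1.482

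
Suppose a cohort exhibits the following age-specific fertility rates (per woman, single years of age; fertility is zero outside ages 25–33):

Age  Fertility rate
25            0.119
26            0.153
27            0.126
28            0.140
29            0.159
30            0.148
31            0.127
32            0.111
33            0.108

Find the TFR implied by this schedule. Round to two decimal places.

1.19

Sum of ASFRs = 0.119 + 0.153 + 0.126 + 0.140 + 0.159 + 0.148 + 0.127 + 0.111 + 0.108 = 1.191
TFR = 1.191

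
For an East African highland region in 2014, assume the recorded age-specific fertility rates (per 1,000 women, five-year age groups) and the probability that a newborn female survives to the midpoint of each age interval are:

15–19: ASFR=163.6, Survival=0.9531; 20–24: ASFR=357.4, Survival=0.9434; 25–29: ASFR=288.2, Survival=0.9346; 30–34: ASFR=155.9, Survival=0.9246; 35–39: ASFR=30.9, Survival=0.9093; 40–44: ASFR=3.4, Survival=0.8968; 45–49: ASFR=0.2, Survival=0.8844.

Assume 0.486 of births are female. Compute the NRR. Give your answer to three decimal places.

Proportion female at birth = 0.486.
Weighting each age-specific rate by interval width and survival:
  15–19: 5 × 163.6/1000 × 0.9531 = 0.77964
  20–24: 5 × 357.4/1000 × 0.9434 = 1.68586
  25–29: 5 × 288.2/1000 × 0.9346 = 1.34676
  30–34: 5 × 155.9/1000 × 0.9246 = 0.72073
  35–39: 5 × 30.9/1000 × 0.9093 = 0.14049
  40–44: 5 × 3.4/1000 × 0.8968 = 0.01525
  45–49: 5 × 0.2/1000 × 0.8844 = 0.00088
Sum = 4.68961
NRR = 0.486 × 4.68961 = 2.27915

2.279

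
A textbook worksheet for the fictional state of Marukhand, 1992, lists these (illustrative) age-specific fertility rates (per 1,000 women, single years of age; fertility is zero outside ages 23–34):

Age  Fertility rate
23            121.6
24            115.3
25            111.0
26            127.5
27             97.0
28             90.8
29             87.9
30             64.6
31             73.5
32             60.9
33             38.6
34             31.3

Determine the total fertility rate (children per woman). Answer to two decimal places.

Sum of ASFRs = 121.6 + 115.3 + 111.0 + 127.5 + 97.0 + 90.8 + 87.9 + 64.6 + 73.5 + 60.9 + 38.6 + 31.3 = 1020.0
TFR = 1020.0 / 1000 = 1.02

1.02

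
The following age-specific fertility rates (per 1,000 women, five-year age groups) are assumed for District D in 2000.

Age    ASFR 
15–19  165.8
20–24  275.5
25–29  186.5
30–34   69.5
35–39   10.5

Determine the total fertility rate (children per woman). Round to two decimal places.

3.54

Sum of ASFRs = 165.8 + 275.5 + 186.5 + 69.5 + 10.5 = 707.8
TFR = 5 × 707.8 / 1000 = 3.539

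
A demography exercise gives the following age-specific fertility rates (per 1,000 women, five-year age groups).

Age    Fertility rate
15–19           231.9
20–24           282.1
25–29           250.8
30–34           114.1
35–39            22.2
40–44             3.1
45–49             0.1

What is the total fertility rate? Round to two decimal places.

4.52

Sum of ASFRs = 231.9 + 282.1 + 250.8 + 114.1 + 22.2 + 3.1 + 0.1 = 904.3
TFR = 5 × 904.3 / 1000 = 4.5215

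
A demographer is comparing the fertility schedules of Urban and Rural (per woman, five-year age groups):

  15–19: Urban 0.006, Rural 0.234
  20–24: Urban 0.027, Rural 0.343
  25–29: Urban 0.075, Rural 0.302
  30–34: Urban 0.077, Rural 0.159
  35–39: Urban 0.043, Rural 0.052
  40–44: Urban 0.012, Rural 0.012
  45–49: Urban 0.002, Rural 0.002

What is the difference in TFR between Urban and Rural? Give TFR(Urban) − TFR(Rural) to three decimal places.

-4.310

Urban:
  Sum of ASFRs = 0.006 + 0.027 + 0.075 + 0.077 + 0.043 + 0.012 + 0.002 = 0.242
  TFR = 5 × 0.242 = 1.21
Rural:
  Sum of ASFRs = 0.234 + 0.343 + 0.302 + 0.159 + 0.052 + 0.012 + 0.002 = 1.104
  TFR = 5 × 1.104 = 5.52
Difference = 1.21 − 5.52 = -4.31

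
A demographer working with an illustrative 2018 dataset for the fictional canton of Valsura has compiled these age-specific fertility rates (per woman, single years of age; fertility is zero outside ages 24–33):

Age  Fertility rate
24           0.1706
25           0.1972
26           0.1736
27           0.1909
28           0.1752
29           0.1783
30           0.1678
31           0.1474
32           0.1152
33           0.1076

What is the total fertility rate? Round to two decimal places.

1.62

Sum of ASFRs = 0.1706 + 0.1972 + 0.1736 + 0.1909 + 0.1752 + 0.1783 + 0.1678 + 0.1474 + 0.1152 + 0.1076 = 1.6238
TFR = 1.6238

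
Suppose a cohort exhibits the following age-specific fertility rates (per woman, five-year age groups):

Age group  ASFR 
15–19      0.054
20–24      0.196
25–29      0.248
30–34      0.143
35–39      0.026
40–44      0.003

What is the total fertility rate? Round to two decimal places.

3.35

Sum of ASFRs = 0.054 + 0.196 + 0.248 + 0.143 + 0.026 + 0.003 = 0.670
TFR = 5 × 0.670 = 3.35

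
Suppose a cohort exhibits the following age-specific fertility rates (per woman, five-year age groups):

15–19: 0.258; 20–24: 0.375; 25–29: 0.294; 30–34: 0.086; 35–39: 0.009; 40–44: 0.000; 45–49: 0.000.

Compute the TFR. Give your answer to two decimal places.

5.11

Sum of ASFRs = 0.258 + 0.375 + 0.294 + 0.086 + 0.009 + 0.000 + 0.000 = 1.022
TFR = 5 × 1.022 = 5.11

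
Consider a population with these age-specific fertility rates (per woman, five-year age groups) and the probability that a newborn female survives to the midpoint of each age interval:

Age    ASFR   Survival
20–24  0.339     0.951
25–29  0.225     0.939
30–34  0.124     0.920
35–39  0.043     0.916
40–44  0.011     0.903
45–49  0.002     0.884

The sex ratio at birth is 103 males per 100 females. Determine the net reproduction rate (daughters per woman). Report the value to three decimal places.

1.721

Proportion female at birth = 100 / (100 + 103) = 0.49261.
Survival-weighted fertility by age (5·fₓ·Sₓ):
  20–24: 5 × 0.339 × 0.951 = 1.61195
  25–29: 5 × 0.225 × 0.939 = 1.05638
  30–34: 5 × 0.124 × 0.920 = 0.57040
  35–39: 5 × 0.043 × 0.916 = 0.19694
  40–44: 5 × 0.011 × 0.903 = 0.04967
  45–49: 5 × 0.002 × 0.884 = 0.00884
Sum = 3.49418
NRR = 0.49261 × 3.49418 = 1.72127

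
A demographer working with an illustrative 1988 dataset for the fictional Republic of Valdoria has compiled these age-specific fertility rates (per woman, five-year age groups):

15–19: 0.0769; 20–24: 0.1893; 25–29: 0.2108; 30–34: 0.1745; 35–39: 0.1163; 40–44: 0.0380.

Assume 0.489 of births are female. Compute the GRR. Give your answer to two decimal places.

Proportion female at birth = 0.489.
Sum of ASFRs = 0.0769 + 0.1893 + 0.2108 + 0.1745 + 0.1163 + 0.0380 = 0.8058
TFR = 5 × 0.8058 = 4.029
GRR = 0.489 × 4.029 = 1.97018

1.97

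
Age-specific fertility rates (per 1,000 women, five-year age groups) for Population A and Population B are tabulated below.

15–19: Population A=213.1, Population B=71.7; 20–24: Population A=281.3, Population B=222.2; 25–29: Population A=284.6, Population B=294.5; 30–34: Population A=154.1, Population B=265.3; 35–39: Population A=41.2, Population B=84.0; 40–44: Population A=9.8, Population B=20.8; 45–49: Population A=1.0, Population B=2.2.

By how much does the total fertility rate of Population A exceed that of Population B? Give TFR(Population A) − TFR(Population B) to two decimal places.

Population A:
  Sum of ASFRs = 213.1 + 281.3 + 284.6 + 154.1 + 41.2 + 9.8 + 1.0 = 985.1
  TFR = 5 × 985.1 / 1000 = 4.9255
Population B:
  Sum of ASFRs = 71.7 + 222.2 + 294.5 + 265.3 + 84.0 + 20.8 + 2.2 = 960.7
  TFR = 5 × 960.7 / 1000 = 4.8035
Difference = 4.9255 − 4.8035 = 0.122

0.12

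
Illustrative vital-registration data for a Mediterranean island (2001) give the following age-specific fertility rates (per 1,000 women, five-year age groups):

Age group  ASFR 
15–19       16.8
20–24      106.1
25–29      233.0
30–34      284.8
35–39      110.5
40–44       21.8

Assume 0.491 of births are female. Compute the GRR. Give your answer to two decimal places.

Proportion female at birth = 0.491.
Sum of ASFRs = 16.8 + 106.1 + 233.0 + 284.8 + 110.5 + 21.8 = 773.0
TFR = 5 × 773.0 / 1000 = 3.865
GRR = 0.491 × 3.865 = 1.89772

1.90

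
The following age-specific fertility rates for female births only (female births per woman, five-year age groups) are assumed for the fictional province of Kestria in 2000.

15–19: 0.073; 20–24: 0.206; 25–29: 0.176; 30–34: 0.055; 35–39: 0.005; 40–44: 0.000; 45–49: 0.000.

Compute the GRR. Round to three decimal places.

2.575

Sum of female ASFRs = 0.073 + 0.206 + 0.176 + 0.055 + 0.005 + 0.000 + 0.000 = 0.515
GRR = 5 × 0.515 = 2.575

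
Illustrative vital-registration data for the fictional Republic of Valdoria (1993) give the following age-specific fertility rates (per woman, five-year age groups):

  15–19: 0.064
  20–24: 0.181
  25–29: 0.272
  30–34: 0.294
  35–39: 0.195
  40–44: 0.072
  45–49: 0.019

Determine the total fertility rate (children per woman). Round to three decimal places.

Sum of ASFRs = 0.064 + 0.181 + 0.272 + 0.294 + 0.195 + 0.072 + 0.019 = 1.097
TFR = 5 × 1.097 = 5.485

5.485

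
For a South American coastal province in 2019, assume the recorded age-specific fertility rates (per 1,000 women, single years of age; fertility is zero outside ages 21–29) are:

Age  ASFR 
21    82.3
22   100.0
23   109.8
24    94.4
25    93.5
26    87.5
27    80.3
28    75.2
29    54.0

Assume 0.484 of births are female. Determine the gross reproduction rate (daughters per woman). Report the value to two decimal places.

Proportion female at birth = 0.484.
Sum of ASFRs = 82.3 + 100.0 + 109.8 + 94.4 + 93.5 + 87.5 + 80.3 + 75.2 + 54.0 = 777.0
TFR = 777.0 / 1000 = 0.777
GRR = 0.484 × 0.777 = 0.37607

0.38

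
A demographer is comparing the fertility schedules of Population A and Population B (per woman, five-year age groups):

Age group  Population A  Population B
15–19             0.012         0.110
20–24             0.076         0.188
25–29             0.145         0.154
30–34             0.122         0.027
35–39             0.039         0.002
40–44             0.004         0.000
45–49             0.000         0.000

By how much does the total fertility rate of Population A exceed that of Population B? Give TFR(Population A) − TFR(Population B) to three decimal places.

Population A:
  Sum of ASFRs = 0.012 + 0.076 + 0.145 + 0.122 + 0.039 + 0.004 + 0.000 = 0.398
  TFR = 5 × 0.398 = 1.99
Population B:
  Sum of ASFRs = 0.110 + 0.188 + 0.154 + 0.027 + 0.002 + 0.000 + 0.000 = 0.481
  TFR = 5 × 0.481 = 2.405
Difference = 1.99 − 2.405 = -0.415

-0.415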